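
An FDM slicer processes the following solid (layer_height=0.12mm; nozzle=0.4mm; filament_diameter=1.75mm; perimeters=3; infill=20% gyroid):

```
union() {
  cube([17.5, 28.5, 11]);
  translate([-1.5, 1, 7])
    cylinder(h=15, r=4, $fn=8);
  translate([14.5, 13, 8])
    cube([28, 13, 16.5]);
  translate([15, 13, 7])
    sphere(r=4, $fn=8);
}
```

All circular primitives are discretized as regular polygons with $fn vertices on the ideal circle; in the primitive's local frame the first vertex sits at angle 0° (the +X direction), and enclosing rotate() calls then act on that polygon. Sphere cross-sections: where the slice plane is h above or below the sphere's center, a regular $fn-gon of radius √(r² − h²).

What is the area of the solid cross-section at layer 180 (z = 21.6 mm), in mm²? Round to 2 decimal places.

At z = 21.6 mm: the cube does not reach this height (z outside [0, 11]); the cylinder at (-1.5, 1): section is a regular 8-gon, circumradius r=4 (area = (8/2)·4.000²·sin(360°/8) = 45.25 mm²); the 28×13 cube at (14.5, 13) contributes its full rectangle (area 364.00 mm²); the sphere at (15, 13) is not intersected at this z (|z−center|=14.600 > r=4); Merging all regions: the 2 present regions are separate (no shared area or edge), so areas and boundary lengths simply add and each stays a separate island — area = 409.25 mm². Overall, the cross-section has 2 separate islands. Net area = 409.25 mm².

409.25 mm²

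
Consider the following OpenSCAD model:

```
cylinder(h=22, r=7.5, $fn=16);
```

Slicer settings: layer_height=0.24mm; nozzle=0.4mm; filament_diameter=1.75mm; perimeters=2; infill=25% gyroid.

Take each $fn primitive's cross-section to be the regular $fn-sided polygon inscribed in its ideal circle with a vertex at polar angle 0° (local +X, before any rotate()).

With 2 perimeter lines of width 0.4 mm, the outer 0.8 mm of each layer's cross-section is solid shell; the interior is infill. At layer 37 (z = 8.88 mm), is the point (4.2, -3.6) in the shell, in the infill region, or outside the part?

infill

At z = 8.88 mm: the r=7.5 cylinder gives a regular 16-gon of circumradius 7.5 (constant along its height). Overall, the cross-section is a single solid region. The nearest boundary edge runs (5.30, -5.30)→(6.93, -2.87); distance from the point to it = 1.86 mm. The point is inside the cross-section and 1.86 mm from the nearest boundary — more than the 0.8 mm shell width (2 × 0.4), so it's in the infill interior.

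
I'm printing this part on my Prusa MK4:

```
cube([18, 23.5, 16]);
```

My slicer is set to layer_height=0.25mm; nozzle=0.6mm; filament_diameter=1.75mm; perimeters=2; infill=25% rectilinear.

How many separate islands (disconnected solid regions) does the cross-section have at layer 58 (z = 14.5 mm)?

1

At z = 14.5 mm: the 18×23.5 cube contributes its full rectangle. Overall, the cross-section is a single solid region. Island count = 1.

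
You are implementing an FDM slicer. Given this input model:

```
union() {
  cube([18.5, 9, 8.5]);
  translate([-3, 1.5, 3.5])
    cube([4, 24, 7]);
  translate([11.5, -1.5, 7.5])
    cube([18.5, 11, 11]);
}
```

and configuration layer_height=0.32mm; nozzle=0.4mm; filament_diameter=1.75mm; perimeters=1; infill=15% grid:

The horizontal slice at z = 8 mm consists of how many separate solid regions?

1

At z = 8 mm: the cube is present — its section is the full 18.5×9 rectangle; the cube at (-3, 1.5) (footprint 4×24) is included at this height; the cube at (11.5, -1.5) (footprint 18.5×11) is included at this height; Taking the union: the regions partially overlap (shared area 70.50 mm²), so overlapping operands fuse into one piece — 1 connected region. The result has 1 disconnected region.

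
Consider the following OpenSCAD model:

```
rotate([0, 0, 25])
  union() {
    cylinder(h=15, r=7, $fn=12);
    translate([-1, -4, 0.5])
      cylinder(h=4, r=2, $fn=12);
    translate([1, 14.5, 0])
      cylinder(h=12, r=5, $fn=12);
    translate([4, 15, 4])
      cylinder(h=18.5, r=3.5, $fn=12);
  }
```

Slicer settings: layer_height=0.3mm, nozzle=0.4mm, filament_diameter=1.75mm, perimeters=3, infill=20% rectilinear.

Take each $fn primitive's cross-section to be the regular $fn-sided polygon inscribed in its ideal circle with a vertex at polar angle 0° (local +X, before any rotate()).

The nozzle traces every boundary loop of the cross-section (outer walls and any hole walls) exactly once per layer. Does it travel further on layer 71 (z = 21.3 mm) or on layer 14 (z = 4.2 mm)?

layer 14 (z = 4.2 mm)

Layer 71 (z = 21.3): the cylinder does not reach this height (z outside [0, 15]); the cylinder at (-1, -4) is absent (z outside [0.5, 4.5]); the cylinder at (1, 14.5) is absent (z outside [0, 12]); the cylinder at (4, 15): section is a regular 12-gon, circumradius r=3.5 (perimeter = 2·12·3.500·sin(180°/12) = 21.74 mm); Combining (union): only the r=3.5 cylinder at (4, 15) is present, so the union is just that shape — boundary = 21.74 mm; (whole slice rotated 25° about Z — lengths, areas and connectivity unchanged). So its perimeter = 21.74 mm. Layer 14 (z = 4.2): the r=7 cylinder gives a regular 12-gon of circumradius 7 (constant along its height) (perimeter = 2·12·7.000·sin(180°/12) = 43.48 mm); the cylinder at (-1, -4): section is a regular 12-gon, circumradius r=2 (perimeter = 2·12·2.000·sin(180°/12) = 12.42 mm); the cylinder at (1, 14.5): section is a regular 12-gon, circumradius r=5 (perimeter = 2·12·5.000·sin(180°/12) = 31.06 mm); the r=3.5 cylinder at (4, 15) gives a regular 12-gon of circumradius 3.5 (constant along its height) (perimeter = 2·12·3.500·sin(180°/12) = 21.74 mm); Combining (union): the regions partially overlap (shared area 39.99 mm²), so the edge portions inside another operand are dropped and the merged outline is re-measured after clipping — boundary = 76.85 mm; (whole slice rotated 25° about Z — lengths, areas and connectivity unchanged). So its perimeter = 76.85 mm. Layer 14 is larger (76.85 vs 21.74 mm).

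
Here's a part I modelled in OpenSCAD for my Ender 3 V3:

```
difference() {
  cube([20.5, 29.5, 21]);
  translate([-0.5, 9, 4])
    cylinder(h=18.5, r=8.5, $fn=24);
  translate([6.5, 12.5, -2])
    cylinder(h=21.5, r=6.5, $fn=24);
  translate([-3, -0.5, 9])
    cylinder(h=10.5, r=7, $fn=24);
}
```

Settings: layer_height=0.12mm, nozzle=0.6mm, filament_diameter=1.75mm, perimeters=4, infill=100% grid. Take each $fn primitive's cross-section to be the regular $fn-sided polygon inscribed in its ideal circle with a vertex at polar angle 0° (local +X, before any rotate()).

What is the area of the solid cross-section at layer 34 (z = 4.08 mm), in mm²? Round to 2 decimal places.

At z = 4.08 mm: the 20.5×29.5 cube contributes its full rectangle (area 604.75 mm²); the r=8.5 cylinder at (-0.5, 9) gives a regular 24-gon of circumradius 8.5 (constant along its height) (area = (24/2)·8.500²·sin(360°/24) = 224.40 mm²); the cylinder at (6.5, 12.5): section is a regular 24-gon, circumradius r=6.5 (area = (24/2)·6.500²·sin(360°/24) = 131.22 mm²); the cylinder at (-3, -0.5) does not reach this height (z outside [9, 19.5]); Taking the first minus the rest: starting from the 20.5×29.5 cube (604.75 mm²), the r=8.5 cylinder at (-0.5, 9) partially overlaps it — only the 103.73 mm² overlap (of its 224.40 mm²) is removed, clipping the outline; the r=6.5 cylinder at (6.5, 12.5) partially overlaps it — only the 68.85 mm² overlap (of its 131.22 mm²) is removed, clipping the outline — area = 432.17 mm². Overall, the cross-section is a single solid region. Net area = 432.17 mm².

432.17 mm²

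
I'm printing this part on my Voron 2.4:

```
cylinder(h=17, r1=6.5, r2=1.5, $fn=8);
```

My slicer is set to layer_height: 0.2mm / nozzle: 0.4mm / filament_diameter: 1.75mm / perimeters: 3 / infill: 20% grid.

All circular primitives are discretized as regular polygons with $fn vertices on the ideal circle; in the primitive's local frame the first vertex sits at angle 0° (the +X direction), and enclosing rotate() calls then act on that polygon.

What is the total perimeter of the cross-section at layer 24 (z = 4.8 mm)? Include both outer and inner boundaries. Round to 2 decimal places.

31.15 mm

At z = 4.8 mm: the cone contributes a regular 8-gon of circumradius 5.088 (interpolated between r1=6.5 and r2=1.5 at t=0.282) (perimeter = 2·8·5.088·sin(180°/8) = 31.15 mm). Overall, the cross-section is a single solid region. Total boundary length (outer) = 31.15 mm.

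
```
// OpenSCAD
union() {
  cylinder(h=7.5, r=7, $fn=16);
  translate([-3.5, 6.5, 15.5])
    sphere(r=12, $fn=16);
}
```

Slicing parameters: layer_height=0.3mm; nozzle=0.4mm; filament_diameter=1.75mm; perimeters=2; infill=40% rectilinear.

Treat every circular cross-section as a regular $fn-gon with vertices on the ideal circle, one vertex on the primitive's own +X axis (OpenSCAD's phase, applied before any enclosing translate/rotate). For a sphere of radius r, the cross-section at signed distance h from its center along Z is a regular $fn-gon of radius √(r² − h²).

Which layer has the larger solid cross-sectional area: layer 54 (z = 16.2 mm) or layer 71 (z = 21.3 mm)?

layer 54 (z = 16.2 mm)

Layer 54 (z = 16.2): the cylinder does not reach this height (z outside [0, 7.5]); the sphere at (-3.5, 6.5): section is a regular 16-gon, circumradius = √(r²−h²) = √(12²−0.7²) = 11.980 (area = (16/2)·11.980²·sin(360°/16) = 439.35 mm²); Merging all regions: only the r=12 sphere at (-3.5, 6.5) is present, so the union is just that shape — area = 439.35 mm². So its area = 439.35 mm². Layer 71 (z = 21.3): the cylinder does not reach this height (z outside [0, 7.5]); the sphere at (-3.5, 6.5): section is a regular 16-gon, circumradius = √(r²−h²) = √(12²−5.8²) = 10.505 (area = (16/2)·10.505²·sin(360°/16) = 337.86 mm²); Combining (union): only the r=12 sphere at (-3.5, 6.5) is present, so the union is just that shape — area = 337.86 mm². So its area = 337.86 mm². Layer 54 is larger (439.35 vs 337.86 mm²).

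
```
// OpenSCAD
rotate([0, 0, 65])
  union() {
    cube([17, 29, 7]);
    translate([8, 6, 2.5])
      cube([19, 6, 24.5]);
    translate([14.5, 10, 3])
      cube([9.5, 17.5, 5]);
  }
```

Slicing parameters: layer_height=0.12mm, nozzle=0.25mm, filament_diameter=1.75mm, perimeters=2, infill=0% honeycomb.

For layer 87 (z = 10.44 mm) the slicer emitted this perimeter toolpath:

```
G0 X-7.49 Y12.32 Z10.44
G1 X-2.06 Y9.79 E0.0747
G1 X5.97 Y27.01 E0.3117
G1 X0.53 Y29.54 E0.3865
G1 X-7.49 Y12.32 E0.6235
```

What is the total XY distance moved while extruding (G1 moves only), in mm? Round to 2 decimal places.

49.99 mm

Sum the Euclidean lengths of each G1 segment: total = 49.99 mm.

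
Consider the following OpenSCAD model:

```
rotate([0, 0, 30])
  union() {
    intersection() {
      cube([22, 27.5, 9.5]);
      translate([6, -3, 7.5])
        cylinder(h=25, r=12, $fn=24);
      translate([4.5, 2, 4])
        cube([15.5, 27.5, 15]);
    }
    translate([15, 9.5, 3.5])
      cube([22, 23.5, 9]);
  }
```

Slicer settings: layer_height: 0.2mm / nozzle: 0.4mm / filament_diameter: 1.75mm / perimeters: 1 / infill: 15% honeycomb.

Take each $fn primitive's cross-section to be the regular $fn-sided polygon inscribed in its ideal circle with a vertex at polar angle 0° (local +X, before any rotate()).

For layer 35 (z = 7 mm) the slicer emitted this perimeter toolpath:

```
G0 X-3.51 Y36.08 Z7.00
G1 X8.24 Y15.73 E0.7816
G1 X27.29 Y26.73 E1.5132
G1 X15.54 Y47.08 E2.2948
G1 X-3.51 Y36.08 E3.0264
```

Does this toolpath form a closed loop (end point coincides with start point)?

yes

Start point (G0): (-3.51, 36.08). End point (last G1): the path returns to the start — closed.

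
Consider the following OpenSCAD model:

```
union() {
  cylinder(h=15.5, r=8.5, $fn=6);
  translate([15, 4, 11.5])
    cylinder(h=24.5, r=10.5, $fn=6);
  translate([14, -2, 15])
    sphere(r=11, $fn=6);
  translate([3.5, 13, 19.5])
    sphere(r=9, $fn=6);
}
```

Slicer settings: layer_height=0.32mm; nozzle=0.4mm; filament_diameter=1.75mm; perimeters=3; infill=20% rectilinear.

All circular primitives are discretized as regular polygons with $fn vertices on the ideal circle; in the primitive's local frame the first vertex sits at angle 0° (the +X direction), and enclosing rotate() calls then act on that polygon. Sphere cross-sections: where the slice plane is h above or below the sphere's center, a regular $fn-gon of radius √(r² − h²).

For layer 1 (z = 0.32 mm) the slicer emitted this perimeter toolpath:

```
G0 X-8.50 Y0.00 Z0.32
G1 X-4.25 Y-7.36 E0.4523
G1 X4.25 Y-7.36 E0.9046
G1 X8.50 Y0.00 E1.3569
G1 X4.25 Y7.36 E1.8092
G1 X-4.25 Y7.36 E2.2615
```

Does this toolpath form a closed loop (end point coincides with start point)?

no

Start point (G0): (-8.50, 0.00). End point (last G1): the path does not return to the start — open.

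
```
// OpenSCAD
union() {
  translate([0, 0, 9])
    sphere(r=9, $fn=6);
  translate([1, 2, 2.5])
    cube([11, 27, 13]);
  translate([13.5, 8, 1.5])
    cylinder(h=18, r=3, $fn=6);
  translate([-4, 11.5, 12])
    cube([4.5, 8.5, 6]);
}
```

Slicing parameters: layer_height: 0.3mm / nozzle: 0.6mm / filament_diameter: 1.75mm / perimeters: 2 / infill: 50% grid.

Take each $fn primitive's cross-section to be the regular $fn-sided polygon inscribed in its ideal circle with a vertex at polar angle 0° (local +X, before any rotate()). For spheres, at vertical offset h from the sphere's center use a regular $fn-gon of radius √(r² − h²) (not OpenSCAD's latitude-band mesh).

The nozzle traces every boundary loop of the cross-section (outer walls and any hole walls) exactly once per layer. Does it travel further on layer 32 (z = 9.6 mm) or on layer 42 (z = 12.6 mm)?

layer 42 (z = 12.6 mm)

Layer 32 (z = 9.6): the r=9 sphere contributes a regular 6-gon of circumradius √(9²−0.6²) = 8.980 (perimeter = 2·6·8.980·sin(180°/6) = 53.88 mm); the 11×27 cube at (1, 2) contributes its full rectangle (perimeter 76.00 mm); the r=3 cylinder at (13.5, 8) gives a regular 6-gon of circumradius 3 (constant along its height) (perimeter = 2·6·3.000·sin(180°/6) = 18.00 mm); the cube at (-4, 11.5) is absent (z outside [12, 18]); Taking the union: the regions partially overlap (shared area 33.69 mm²), so the edge portions inside another operand are dropped and the merged outline is re-measured after clipping — boundary = 113.92 mm. So its perimeter = 113.92 mm. Layer 42 (z = 12.6): the sphere: section is a regular 6-gon, circumradius = √(r²−h²) = √(9²−3.6²) = 8.249 (perimeter = 2·6·8.249·sin(180°/6) = 49.49 mm); the cube at (1, 2) is present — its section is the full 11×27 rectangle (perimeter 76.00 mm); the r=3 cylinder at (13.5, 8) gives a regular 6-gon of circumradius 3 (constant along its height) (perimeter = 2·6·3.000·sin(180°/6) = 18.00 mm); the cube at (-4, 11.5) is present — its section is the full 4.5×8.5 rectangle (perimeter 26.00 mm); Merging all regions: the regions partially overlap (shared area 27.60 mm²), so the edge portions inside another operand are dropped and the merged outline is re-measured after clipping — boundary = 137.99 mm. So its perimeter = 137.99 mm. Layer 42 is larger (137.99 vs 113.92 mm).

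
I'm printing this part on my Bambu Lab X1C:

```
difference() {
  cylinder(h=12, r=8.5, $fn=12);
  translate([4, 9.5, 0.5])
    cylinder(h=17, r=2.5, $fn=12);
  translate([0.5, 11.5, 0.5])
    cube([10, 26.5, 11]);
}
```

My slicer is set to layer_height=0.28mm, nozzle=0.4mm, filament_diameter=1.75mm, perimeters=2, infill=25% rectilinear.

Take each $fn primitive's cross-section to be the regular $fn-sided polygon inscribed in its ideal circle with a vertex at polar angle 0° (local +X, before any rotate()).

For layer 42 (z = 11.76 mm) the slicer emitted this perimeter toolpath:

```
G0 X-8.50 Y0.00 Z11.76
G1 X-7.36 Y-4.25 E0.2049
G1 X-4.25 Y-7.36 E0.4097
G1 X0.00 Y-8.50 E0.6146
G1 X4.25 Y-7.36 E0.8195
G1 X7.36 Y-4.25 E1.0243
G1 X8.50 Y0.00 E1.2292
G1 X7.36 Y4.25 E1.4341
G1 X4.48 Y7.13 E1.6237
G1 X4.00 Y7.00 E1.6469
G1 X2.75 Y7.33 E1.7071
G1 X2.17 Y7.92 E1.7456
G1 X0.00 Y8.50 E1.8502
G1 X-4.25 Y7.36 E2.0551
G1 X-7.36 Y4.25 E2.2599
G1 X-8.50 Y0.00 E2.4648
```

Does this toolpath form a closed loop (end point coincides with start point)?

Start point (G0): (-8.50, 0.00). End point (last G1): the path returns to the start — closed.

yes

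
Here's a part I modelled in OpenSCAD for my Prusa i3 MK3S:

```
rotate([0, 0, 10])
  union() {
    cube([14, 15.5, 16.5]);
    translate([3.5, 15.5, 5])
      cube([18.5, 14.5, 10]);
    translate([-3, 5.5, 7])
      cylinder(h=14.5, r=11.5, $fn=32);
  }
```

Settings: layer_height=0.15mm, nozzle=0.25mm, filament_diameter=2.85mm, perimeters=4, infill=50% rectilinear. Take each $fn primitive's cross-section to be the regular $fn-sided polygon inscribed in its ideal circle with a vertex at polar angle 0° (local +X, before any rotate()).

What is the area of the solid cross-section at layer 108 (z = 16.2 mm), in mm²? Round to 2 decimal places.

At z = 16.2 mm: the cube (footprint 14×15.5) is included at this height (area 217.00 mm²); the cube at (3.5, 15.5) is not intersected at this z (z outside [5, 15]); the cylinder at (-3, 5.5): section is a regular 32-gon, circumradius r=11.5 (area = (32/2)·11.500²·sin(360°/32) = 412.81 mm²); Taking the union: the regions partially overlap — summed areas 629.81 mm² minus the doubly-counted overlap 111.70 mm² gives 518.11 mm² — area = 518.11 mm²; (rotated 10° about Z; rotation is an isometry so areas/perimeters/island counts are preserved). Overall, the cross-section is a single solid region. Net area = 518.11 mm².

518.11 mm²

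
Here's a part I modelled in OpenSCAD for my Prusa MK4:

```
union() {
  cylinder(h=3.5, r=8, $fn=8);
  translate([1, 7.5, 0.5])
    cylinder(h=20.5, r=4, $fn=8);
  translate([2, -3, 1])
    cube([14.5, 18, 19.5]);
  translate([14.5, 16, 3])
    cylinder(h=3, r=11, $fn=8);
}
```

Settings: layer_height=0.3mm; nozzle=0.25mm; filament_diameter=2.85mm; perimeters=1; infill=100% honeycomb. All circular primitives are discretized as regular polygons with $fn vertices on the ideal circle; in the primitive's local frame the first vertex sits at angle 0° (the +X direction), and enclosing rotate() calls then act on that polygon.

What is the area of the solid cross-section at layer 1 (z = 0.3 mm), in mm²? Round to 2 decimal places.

At z = 0.3 mm: the r=8 cylinder gives a regular 8-gon of circumradius 8 (constant along its height) (area = (8/2)·8.000²·sin(360°/8) = 181.02 mm²); the cylinder at (1, 7.5) is not intersected at this z (z outside [0.5, 21]); the cube at (2, -3) is not intersected at this z (z outside [1, 20.5]); the cylinder at (14.5, 16) is absent (z outside [3, 6]); Combining (union): only the r=8 cylinder is present, so the union is just that shape — area = 181.02 mm². Overall, the cross-section is a single solid region. Net area = 181.02 mm².

181.02 mm²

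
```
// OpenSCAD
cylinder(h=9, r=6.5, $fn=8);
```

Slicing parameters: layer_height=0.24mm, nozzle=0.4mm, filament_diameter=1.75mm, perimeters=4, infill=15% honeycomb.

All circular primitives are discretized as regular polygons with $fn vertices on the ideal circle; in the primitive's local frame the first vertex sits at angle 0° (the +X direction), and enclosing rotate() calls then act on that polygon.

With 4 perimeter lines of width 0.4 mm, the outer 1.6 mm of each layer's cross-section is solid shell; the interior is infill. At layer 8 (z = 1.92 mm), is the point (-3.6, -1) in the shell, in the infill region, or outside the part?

infill

At z = 1.92 mm: the cylinder: section is a regular 8-gon, circumradius r=6.5. Overall, the cross-section is a single solid region. The nearest boundary edge runs (-6.50, 0.00)→(-4.60, -4.60); distance from the point to it = 2.30 mm. The point is inside the cross-section and 2.30 mm from the nearest boundary — more than the 1.6 mm shell width (4 × 0.4), so it's in the infill interior.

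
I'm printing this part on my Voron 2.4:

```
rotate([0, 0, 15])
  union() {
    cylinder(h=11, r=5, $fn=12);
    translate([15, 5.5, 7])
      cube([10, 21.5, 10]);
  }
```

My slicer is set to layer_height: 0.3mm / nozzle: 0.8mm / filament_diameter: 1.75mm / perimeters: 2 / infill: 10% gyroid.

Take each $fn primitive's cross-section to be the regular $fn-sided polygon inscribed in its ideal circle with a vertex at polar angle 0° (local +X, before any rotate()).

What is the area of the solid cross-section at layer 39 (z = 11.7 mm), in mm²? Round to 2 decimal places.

At z = 11.7 mm: the cylinder does not reach this height (z outside [0, 11]); the cube at (15, 5.5) (footprint 10×21.5) is included at this height (area 215.00 mm²); Taking the union: only the 10×21.5 cube at (15, 5.5) is present, so the union is just that shape — area = 215.00 mm²; (whole slice rotated 15° about Z — lengths, areas and connectivity unchanged). Overall, the cross-section is a single solid region. Net area = 215.00 mm².

215.00 mm²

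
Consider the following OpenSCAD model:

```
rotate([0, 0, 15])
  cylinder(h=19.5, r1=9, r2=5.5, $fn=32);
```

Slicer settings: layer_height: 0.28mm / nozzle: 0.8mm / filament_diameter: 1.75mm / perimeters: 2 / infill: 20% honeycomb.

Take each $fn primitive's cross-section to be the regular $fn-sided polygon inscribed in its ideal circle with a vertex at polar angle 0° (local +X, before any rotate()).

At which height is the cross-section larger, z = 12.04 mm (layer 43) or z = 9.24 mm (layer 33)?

Layer 43 (z = 12.04): the cone (r1=9→r2=5.5) has section circumradius 6.839 here — a regular 32-gon (area = (32/2)·6.839²·sin(360°/32) = 145.99 mm²); (whole slice rotated 15° about Z — lengths, areas and connectivity unchanged). So its area = 145.99 mm². Layer 33 (z = 9.24): the cone: at t=0.474 of its height the radius interpolates to r₁+(r₂−r₁)t = 7.342, giving a regular 32-gon of that circumradius (area = (32/2)·7.342²·sin(360°/32) = 168.24 mm²); (rotated 15° about Z; rotation is an isometry so areas/perimeters/island counts are preserved). So its area = 168.24 mm². Layer 33 is larger (168.24 vs 145.99 mm²).

layer 33 (z = 9.24 mm)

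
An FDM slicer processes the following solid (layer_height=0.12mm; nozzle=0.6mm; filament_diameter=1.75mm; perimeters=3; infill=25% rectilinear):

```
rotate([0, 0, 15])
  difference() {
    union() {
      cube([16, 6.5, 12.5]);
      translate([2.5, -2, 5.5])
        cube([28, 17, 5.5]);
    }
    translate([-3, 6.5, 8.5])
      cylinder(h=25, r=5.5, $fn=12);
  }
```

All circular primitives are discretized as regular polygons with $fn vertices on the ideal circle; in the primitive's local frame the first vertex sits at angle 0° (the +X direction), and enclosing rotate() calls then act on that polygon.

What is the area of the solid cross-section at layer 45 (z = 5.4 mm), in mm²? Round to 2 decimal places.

At z = 5.4 mm: the cube is present — its section is the full 16×6.5 rectangle (area 104.00 mm²); the cube at (2.5, -2) is absent (z outside [5.5, 11]); Taking the union: only the 16×6.5 cube is present, so the union is just that shape — area = 104.00 mm²; the cylinder at (-3, 6.5) does not reach this height (z outside [8.5, 33.5]); Taking the first minus the rest: none of the subtracted shapes is present at this height, so the result so far is unchanged — area = 104.00 mm²; (whole slice rotated 15° about Z — lengths, areas and connectivity unchanged). Overall, the cross-section is a single solid region. Net area = 104.00 mm².

104.00 mm²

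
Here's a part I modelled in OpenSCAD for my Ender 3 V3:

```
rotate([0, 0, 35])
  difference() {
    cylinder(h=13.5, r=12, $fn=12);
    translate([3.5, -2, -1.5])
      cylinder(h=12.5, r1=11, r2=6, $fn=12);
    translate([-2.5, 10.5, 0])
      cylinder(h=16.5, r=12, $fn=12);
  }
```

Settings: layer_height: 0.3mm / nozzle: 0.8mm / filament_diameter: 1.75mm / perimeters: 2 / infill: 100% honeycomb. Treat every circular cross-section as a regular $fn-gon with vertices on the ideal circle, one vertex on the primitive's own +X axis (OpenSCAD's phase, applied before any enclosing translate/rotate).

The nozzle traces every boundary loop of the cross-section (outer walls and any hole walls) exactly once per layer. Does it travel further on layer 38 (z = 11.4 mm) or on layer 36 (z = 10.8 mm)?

layer 36 (z = 10.8 mm)

Layer 38 (z = 11.4): the cylinder: section is a regular 12-gon, circumradius r=12 (perimeter = 2·12·12.000·sin(180°/12) = 74.54 mm); the cone at (3.5, -2) does not reach this height (z outside [-1.5, 11]); the r=12 cylinder at (-2.5, 10.5) contributes a regular 12-gon of circumradius 12 (perimeter = 2·12·12.000·sin(180°/12) = 74.54 mm); Subtracting the remaining from the first: starting from the r=12 cylinder, the r=12 cylinder at (-2.5, 10.5) partially overlaps it — only the 187.85 mm² overlap (of its 432.00 mm²) is removed, clipping the outline — boundary = 74.54 mm; (whole slice rotated 35° about Z — lengths, areas and connectivity unchanged). So its perimeter = 74.54 mm. Layer 36 (z = 10.8): the cylinder: section is a regular 12-gon, circumradius r=12 (perimeter = 2·12·12.000·sin(180°/12) = 74.54 mm); the cone at (3.5, -2) contributes a regular 12-gon of circumradius 6.080 (interpolated between r1=11 and r2=6 at t=0.984) (perimeter = 2·12·6.080·sin(180°/12) = 37.77 mm); the r=12 cylinder at (-2.5, 10.5) gives a regular 12-gon of circumradius 12 (constant along its height) (perimeter = 2·12·12.000·sin(180°/12) = 74.54 mm); After the difference (first − rest): starting from the r=12 cylinder, the cone at (3.5, -2) lies wholly inside it (removes its full 110.90 mm² and its 37.77 mm outline becomes a hole wall); the r=12 cylinder at (-2.5, 10.5) partially overlaps it — only the 161.73 mm² overlap (of its 432.00 mm²) is removed, clipping the outline — boundary = 89.63 mm; (whole slice rotated 35° about Z — lengths, areas and connectivity unchanged). So its perimeter = 89.63 mm. Layer 36 is larger (89.63 vs 74.54 mm).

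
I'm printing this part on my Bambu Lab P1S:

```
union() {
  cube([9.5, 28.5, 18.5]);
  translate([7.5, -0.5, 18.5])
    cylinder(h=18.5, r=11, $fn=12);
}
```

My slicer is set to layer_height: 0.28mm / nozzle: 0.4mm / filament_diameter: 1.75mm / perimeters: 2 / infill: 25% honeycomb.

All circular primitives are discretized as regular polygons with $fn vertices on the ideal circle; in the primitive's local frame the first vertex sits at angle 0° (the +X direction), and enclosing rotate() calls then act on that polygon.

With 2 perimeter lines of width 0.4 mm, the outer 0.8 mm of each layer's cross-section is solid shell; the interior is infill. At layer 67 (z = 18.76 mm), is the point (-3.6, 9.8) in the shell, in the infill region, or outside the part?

At z = 18.76 mm: the cube is absent (z outside [0, 18.5]); the r=11 cylinder at (7.5, -0.5) gives a regular 12-gon of circumradius 11 (constant along its height); Taking the union: only the r=11 cylinder at (7.5, -0.5) is present, so the union is just that shape — 1 connected region. Overall, the cross-section is a single solid region. The nearest boundary edge runs (2.00, 9.03)→(-2.03, 5.00); distance from the point to it = 4.51 mm. The point is not inside any of the regions above, so it lies outside the cross-section (4.51 mm from the nearest boundary).

outside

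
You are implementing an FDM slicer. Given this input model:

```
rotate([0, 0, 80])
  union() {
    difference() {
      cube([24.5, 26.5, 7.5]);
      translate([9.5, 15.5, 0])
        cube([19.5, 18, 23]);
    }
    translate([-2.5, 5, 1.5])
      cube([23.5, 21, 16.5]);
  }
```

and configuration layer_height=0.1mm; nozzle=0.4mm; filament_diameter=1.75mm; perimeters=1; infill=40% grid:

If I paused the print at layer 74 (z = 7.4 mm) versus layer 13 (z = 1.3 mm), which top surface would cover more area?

Layer 74 (z = 7.4): the 24.5×26.5 cube contributes its full rectangle (area 649.25 mm²); the 19.5×18 cube at (9.5, 15.5) contributes its full rectangle (area 351.00 mm²); Subtracting the remaining from the first: starting from the 24.5×26.5 cube (649.25 mm²), the 19.5×18 cube at (9.5, 15.5) partially overlaps it — only the 165.00 mm² overlap (of its 351.00 mm²) is removed, clipping the outline — area = 484.25 mm²; the 23.5×21 cube at (-2.5, 5) contributes its full rectangle (area 493.50 mm²); Combining (union): the regions partially overlap — summed areas 977.75 mm² minus the doubly-counted overlap 320.25 mm² gives 657.50 mm² — area = 657.50 mm²; (whole slice rotated 80° about Z — lengths, areas and connectivity unchanged). So its area = 657.50 mm². Layer 13 (z = 1.3): the cube (footprint 24.5×26.5) is included at this height (area 649.25 mm²); the cube at (9.5, 15.5) (footprint 19.5×18) is included at this height (area 351.00 mm²); Taking the first minus the rest: starting from the 24.5×26.5 cube (649.25 mm²), the 19.5×18 cube at (9.5, 15.5) partially overlaps it — only the 165.00 mm² overlap (of its 351.00 mm²) is removed, clipping the outline — area = 484.25 mm²; the cube at (-2.5, 5) does not reach this height (z outside [1.5, 18]); Taking the union: only the result so far is present, so the union is just that shape — area = 484.25 mm²; (rotated 80° about Z; rotation is an isometry so areas/perimeters/island counts are preserved). So its area = 484.25 mm². Layer 74 is larger (657.50 vs 484.25 mm²).

layer 74 (z = 7.4 mm)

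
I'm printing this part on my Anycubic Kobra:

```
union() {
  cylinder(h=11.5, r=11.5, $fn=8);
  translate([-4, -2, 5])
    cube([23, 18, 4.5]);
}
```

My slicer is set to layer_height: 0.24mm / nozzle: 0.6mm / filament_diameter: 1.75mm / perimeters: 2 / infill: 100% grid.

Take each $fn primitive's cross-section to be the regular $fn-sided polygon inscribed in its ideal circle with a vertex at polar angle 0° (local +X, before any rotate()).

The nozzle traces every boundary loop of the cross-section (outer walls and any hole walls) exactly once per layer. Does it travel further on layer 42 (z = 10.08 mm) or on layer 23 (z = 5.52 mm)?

layer 23 (z = 5.52 mm)

Layer 42 (z = 10.08): the r=11.5 cylinder gives a regular 8-gon of circumradius 11.5 (constant along its height) (perimeter = 2·8·11.500·sin(180°/8) = 70.41 mm); the cube at (-4, -2) is not intersected at this z (z outside [5, 9.5]); Merging all regions: only the r=11.5 cylinder is present, so the union is just that shape — boundary = 70.41 mm. So its perimeter = 70.41 mm. Layer 23 (z = 5.52): the r=11.5 cylinder gives a regular 8-gon of circumradius 11.5 (constant along its height) (perimeter = 2·8·11.500·sin(180°/8) = 70.41 mm); the 23×18 cube at (-4, -2) contributes its full rectangle (perimeter 82.00 mm); Merging all regions: the regions partially overlap (shared area 166.37 mm²), so the edge portions inside another operand are dropped and the merged outline is re-measured after clipping — boundary = 101.80 mm. So its perimeter = 101.80 mm. Layer 23 is larger (101.80 vs 70.41 mm).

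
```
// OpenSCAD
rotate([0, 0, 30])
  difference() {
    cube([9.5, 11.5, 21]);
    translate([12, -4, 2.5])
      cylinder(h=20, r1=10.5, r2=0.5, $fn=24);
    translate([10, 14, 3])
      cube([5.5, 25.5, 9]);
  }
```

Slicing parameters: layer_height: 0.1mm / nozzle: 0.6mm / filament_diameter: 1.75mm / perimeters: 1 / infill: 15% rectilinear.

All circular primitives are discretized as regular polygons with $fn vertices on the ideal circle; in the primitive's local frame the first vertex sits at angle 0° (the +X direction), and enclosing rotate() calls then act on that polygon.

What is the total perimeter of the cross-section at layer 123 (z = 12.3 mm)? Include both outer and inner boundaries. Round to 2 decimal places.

At z = 12.3 mm: the cube (footprint 9.5×11.5) is included at this height (perimeter 42.00 mm); the cone at (12, -4) contributes a regular 24-gon of circumradius 5.600 (interpolated between r1=10.5 and r2=0.5 at t=0.490) (perimeter = 2·24·5.600·sin(180°/24) = 35.09 mm); the cube at (10, 14) is absent (z outside [3, 12]); After the difference (first − rest): starting from the 9.5×11.5 cube, the cone at (12, -4) partially overlaps it — only the 0.74 mm² overlap (of its 97.40 mm²) is removed, clipping the outline — boundary = 41.34 mm; (whole slice rotated 30° about Z — lengths, areas and connectivity unchanged). Overall, the cross-section is a single solid region. Total boundary length (outer) = 41.34 mm.

41.34 mm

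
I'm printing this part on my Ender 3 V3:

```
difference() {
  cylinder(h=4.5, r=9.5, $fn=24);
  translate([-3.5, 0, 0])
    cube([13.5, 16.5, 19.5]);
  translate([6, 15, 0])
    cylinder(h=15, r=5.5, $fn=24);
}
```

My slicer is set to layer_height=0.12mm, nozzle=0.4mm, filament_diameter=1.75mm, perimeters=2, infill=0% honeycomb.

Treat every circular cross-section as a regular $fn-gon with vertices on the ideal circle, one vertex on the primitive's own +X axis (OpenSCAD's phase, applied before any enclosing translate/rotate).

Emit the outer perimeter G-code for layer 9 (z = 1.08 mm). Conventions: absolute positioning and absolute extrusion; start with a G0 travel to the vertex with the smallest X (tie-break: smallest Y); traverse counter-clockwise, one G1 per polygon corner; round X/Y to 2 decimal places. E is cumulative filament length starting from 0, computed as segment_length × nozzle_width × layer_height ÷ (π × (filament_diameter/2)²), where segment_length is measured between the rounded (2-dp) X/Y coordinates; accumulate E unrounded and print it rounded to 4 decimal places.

G0 X-9.50 Y0.00 Z1.08
G1 X-9.18 Y-2.46 E0.0495
G1 X-8.23 Y-4.75 E0.0990
G1 X-6.72 Y-6.72 E0.1485
G1 X-4.75 Y-8.23 E0.1980
G1 X-2.46 Y-9.18 E0.2475
G1 X0.00 Y-9.50 E0.2970
G1 X2.46 Y-9.18 E0.3465
G1 X4.75 Y-8.23 E0.3960
G1 X6.72 Y-6.72 E0.4455
G1 X8.23 Y-4.75 E0.4951
G1 X9.18 Y-2.46 E0.5446
G1 X9.50 Y0.00 E0.5941
G1 X-3.50 Y0.00 E0.8535
G1 X-3.50 Y8.75 E1.0281
G1 X-4.75 Y8.23 E1.0551
G1 X-6.72 Y6.72 E1.1047
G1 X-8.23 Y4.75 E1.1542
G1 X-9.18 Y2.46 E1.2037
G1 X-9.50 Y0.00 E1.2532

At z = 1.08 mm: the r=9.5 cylinder contributes a regular 24-gon of circumradius 9.5; the cube at (-3.5, 0) (footprint 13.5×16.5) is included at this height; the r=5.5 cylinder at (6, 15) gives a regular 24-gon of circumradius 5.5 (constant along its height); Subtracting the remaining from the first: starting from the r=9.5 cylinder, the 13.5×16.5 cube at (-3.5, 0) partially overlaps it — only the 102.37 mm² overlap (of its 222.75 mm²) is removed, clipping the outline; the r=5.5 cylinder at (6, 15) misses the remaining region (no effect) — 1 connected region. The outline is a single polygon with 19 vertices. Extrusion per mm of travel: 0.4 × 0.12 / (π × 0.875²) = 0.019956. Accumulating E over each segment gives final E = 1.2532.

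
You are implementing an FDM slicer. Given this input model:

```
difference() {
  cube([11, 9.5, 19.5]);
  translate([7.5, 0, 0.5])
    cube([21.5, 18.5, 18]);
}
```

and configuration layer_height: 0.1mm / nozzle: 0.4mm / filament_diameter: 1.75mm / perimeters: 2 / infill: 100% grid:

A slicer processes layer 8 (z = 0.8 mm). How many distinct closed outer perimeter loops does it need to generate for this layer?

1

At z = 0.8 mm: the cube is present — its section is the full 11×9.5 rectangle; the cube at (7.5, 0) is present — its section is the full 21.5×18.5 rectangle; After the difference (first − rest): starting from the 11×9.5 cube, the 21.5×18.5 cube at (7.5, 0) partially overlaps it — only the 33.25 mm² overlap (of its 397.75 mm²) is removed, clipping the outline — 1 connected region. The result has 1 disconnected region.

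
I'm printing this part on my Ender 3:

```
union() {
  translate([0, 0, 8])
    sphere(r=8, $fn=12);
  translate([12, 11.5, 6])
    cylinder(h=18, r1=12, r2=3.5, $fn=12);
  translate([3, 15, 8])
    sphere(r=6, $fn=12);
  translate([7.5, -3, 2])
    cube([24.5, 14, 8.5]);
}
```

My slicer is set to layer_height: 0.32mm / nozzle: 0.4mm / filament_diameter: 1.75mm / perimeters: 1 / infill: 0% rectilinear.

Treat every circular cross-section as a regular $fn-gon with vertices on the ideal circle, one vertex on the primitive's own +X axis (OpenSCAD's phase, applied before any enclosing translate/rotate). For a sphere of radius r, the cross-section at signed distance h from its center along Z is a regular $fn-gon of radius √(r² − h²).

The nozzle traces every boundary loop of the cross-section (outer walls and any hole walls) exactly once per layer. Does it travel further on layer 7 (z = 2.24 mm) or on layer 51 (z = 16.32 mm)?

layer 7 (z = 2.24 mm)

Layer 7 (z = 2.24): the r=8 sphere slices to a regular 12-gon of circumradius 5.552 (√(r²−h²) with h=5.76 from center) (perimeter = 2·12·5.552·sin(180°/12) = 34.49 mm); the cone at (12, 11.5) is absent (z outside [6, 24]); the r=6 sphere at (3, 15) slices to a regular 12-gon of circumradius 1.680 (√(r²−h²) with h=5.76 from center) (perimeter = 2·12·1.680·sin(180°/12) = 10.44 mm); the cube at (7.5, -3) is present — its section is the full 24.5×14 rectangle (perimeter 77.00 mm); Taking the union: the 3 present regions are separate (no shared area or edge), so areas and boundary lengths simply add and each stays a separate island — boundary = 121.92 mm. So its perimeter = 121.92 mm. Layer 51 (z = 16.32): the sphere does not reach this height (|z−center|=8.320 > r=8); the cone at (12, 11.5) contributes a regular 12-gon of circumradius 7.127 (interpolated between r1=12 and r2=3.5 at t=0.573) (perimeter = 2·12·7.127·sin(180°/12) = 44.27 mm); the sphere at (3, 15) is absent (|z−center|=8.320 > r=6); the cube at (7.5, -3) is absent (z outside [2, 10.5]); Merging all regions: only the cone at (12, 11.5) is present, so the union is just that shape — boundary = 44.27 mm. So its perimeter = 44.27 mm. Layer 7 is larger (121.92 vs 44.27 mm).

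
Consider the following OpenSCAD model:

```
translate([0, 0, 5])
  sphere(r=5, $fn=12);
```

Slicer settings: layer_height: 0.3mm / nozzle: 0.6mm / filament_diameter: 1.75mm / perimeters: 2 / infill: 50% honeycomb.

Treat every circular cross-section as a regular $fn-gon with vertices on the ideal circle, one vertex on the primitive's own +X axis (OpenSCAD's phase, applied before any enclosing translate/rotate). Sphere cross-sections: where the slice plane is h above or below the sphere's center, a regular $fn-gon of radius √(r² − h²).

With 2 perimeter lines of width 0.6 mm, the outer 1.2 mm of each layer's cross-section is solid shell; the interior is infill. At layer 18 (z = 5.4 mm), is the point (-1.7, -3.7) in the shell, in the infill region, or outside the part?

At z = 5.4 mm: the sphere: section is a regular 12-gon, circumradius = √(r²−h²) = √(5²−0.4²) = 4.984. Overall, the cross-section is a single solid region. The nearest boundary edge runs (-2.49, -4.32)→(-0.00, -4.98); distance from the point to it = 0.80 mm. The point is inside the cross-section, 0.80 mm from the nearest boundary — within the 1.2 mm shell band (2 × 0.6).

shell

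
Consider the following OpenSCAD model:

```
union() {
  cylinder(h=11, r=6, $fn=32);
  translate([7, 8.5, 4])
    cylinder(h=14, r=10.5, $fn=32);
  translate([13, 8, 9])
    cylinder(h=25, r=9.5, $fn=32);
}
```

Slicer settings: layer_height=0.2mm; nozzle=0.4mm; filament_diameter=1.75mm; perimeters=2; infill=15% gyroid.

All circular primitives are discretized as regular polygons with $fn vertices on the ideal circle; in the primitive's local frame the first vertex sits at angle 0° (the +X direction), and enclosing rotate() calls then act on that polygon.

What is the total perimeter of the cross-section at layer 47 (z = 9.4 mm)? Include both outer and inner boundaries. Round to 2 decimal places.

At z = 9.4 mm: the cylinder: section is a regular 32-gon, circumradius r=6 (perimeter = 2·32·6.000·sin(180°/32) = 37.64 mm); the r=10.5 cylinder at (7, 8.5) gives a regular 32-gon of circumradius 10.5 (constant along its height) (perimeter = 2·32·10.500·sin(180°/32) = 65.87 mm); the r=9.5 cylinder at (13, 8) contributes a regular 32-gon of circumradius 9.5 (perimeter = 2·32·9.500·sin(180°/32) = 59.59 mm); Taking the union: the regions partially overlap (shared area 236.18 mm²), so the edge portions inside another operand are dropped and the merged outline is re-measured after clipping — boundary = 86.62 mm. Overall, the cross-section is a single solid region. Total boundary length (outer) = 86.62 mm.

86.62 mm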